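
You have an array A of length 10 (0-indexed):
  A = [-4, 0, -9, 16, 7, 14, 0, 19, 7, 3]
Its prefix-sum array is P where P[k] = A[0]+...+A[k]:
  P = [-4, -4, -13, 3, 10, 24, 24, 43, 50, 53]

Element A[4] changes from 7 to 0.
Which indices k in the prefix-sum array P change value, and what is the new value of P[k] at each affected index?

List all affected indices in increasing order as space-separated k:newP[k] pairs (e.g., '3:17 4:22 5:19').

Answer: 4:3 5:17 6:17 7:36 8:43 9:46

Derivation:
P[k] = A[0] + ... + A[k]
P[k] includes A[4] iff k >= 4
Affected indices: 4, 5, ..., 9; delta = -7
  P[4]: 10 + -7 = 3
  P[5]: 24 + -7 = 17
  P[6]: 24 + -7 = 17
  P[7]: 43 + -7 = 36
  P[8]: 50 + -7 = 43
  P[9]: 53 + -7 = 46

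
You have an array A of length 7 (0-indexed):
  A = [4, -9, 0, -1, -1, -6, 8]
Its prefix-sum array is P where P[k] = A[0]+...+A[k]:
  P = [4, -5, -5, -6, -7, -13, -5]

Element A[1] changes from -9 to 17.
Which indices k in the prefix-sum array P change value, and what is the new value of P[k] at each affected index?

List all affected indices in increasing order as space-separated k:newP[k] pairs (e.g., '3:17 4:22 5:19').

P[k] = A[0] + ... + A[k]
P[k] includes A[1] iff k >= 1
Affected indices: 1, 2, ..., 6; delta = 26
  P[1]: -5 + 26 = 21
  P[2]: -5 + 26 = 21
  P[3]: -6 + 26 = 20
  P[4]: -7 + 26 = 19
  P[5]: -13 + 26 = 13
  P[6]: -5 + 26 = 21

Answer: 1:21 2:21 3:20 4:19 5:13 6:21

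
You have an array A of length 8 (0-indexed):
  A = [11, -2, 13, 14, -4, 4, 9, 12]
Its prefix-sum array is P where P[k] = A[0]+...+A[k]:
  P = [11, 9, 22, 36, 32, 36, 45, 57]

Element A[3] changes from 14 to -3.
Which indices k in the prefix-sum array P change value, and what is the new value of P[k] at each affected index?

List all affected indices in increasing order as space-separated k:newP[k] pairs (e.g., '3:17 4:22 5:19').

Answer: 3:19 4:15 5:19 6:28 7:40

Derivation:
P[k] = A[0] + ... + A[k]
P[k] includes A[3] iff k >= 3
Affected indices: 3, 4, ..., 7; delta = -17
  P[3]: 36 + -17 = 19
  P[4]: 32 + -17 = 15
  P[5]: 36 + -17 = 19
  P[6]: 45 + -17 = 28
  P[7]: 57 + -17 = 40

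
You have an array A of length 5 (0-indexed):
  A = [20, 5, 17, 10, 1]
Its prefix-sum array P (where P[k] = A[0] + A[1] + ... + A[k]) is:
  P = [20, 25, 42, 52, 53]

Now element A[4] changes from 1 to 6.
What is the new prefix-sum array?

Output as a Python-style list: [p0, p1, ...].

Change: A[4] 1 -> 6, delta = 5
P[k] for k < 4: unchanged (A[4] not included)
P[k] for k >= 4: shift by delta = 5
  P[0] = 20 + 0 = 20
  P[1] = 25 + 0 = 25
  P[2] = 42 + 0 = 42
  P[3] = 52 + 0 = 52
  P[4] = 53 + 5 = 58

Answer: [20, 25, 42, 52, 58]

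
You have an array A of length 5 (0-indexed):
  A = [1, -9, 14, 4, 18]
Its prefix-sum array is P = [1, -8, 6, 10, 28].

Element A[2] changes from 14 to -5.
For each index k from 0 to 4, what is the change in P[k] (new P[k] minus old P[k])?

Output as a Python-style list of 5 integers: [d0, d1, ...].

Answer: [0, 0, -19, -19, -19]

Derivation:
Element change: A[2] 14 -> -5, delta = -19
For k < 2: P[k] unchanged, delta_P[k] = 0
For k >= 2: P[k] shifts by exactly -19
Delta array: [0, 0, -19, -19, -19]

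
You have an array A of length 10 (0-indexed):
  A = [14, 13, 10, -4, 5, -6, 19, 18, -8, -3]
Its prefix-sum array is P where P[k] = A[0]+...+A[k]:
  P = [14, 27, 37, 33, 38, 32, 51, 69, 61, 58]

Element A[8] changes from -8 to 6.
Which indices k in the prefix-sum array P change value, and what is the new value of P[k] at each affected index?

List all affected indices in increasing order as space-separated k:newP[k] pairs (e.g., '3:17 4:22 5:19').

Answer: 8:75 9:72

Derivation:
P[k] = A[0] + ... + A[k]
P[k] includes A[8] iff k >= 8
Affected indices: 8, 9, ..., 9; delta = 14
  P[8]: 61 + 14 = 75
  P[9]: 58 + 14 = 72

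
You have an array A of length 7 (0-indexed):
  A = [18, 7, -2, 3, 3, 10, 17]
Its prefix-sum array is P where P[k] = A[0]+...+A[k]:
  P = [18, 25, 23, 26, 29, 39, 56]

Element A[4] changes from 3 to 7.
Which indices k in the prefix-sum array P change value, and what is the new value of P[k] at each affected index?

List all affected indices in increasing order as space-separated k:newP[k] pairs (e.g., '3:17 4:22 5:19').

P[k] = A[0] + ... + A[k]
P[k] includes A[4] iff k >= 4
Affected indices: 4, 5, ..., 6; delta = 4
  P[4]: 29 + 4 = 33
  P[5]: 39 + 4 = 43
  P[6]: 56 + 4 = 60

Answer: 4:33 5:43 6:60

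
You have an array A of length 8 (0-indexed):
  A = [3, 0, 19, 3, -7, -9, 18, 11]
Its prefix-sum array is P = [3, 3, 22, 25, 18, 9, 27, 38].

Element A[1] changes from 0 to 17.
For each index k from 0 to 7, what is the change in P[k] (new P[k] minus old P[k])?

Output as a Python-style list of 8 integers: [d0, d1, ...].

Element change: A[1] 0 -> 17, delta = 17
For k < 1: P[k] unchanged, delta_P[k] = 0
For k >= 1: P[k] shifts by exactly 17
Delta array: [0, 17, 17, 17, 17, 17, 17, 17]

Answer: [0, 17, 17, 17, 17, 17, 17, 17]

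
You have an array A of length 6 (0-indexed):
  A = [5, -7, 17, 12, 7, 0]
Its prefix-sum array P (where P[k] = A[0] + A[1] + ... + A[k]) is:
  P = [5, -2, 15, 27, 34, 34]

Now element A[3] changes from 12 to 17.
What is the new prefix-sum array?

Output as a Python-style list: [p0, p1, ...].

Answer: [5, -2, 15, 32, 39, 39]

Derivation:
Change: A[3] 12 -> 17, delta = 5
P[k] for k < 3: unchanged (A[3] not included)
P[k] for k >= 3: shift by delta = 5
  P[0] = 5 + 0 = 5
  P[1] = -2 + 0 = -2
  P[2] = 15 + 0 = 15
  P[3] = 27 + 5 = 32
  P[4] = 34 + 5 = 39
  P[5] = 34 + 5 = 39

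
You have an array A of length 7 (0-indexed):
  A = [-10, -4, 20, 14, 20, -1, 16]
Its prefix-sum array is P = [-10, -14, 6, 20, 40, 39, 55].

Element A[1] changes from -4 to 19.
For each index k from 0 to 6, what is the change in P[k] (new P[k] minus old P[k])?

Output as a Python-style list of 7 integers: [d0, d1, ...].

Answer: [0, 23, 23, 23, 23, 23, 23]

Derivation:
Element change: A[1] -4 -> 19, delta = 23
For k < 1: P[k] unchanged, delta_P[k] = 0
For k >= 1: P[k] shifts by exactly 23
Delta array: [0, 23, 23, 23, 23, 23, 23]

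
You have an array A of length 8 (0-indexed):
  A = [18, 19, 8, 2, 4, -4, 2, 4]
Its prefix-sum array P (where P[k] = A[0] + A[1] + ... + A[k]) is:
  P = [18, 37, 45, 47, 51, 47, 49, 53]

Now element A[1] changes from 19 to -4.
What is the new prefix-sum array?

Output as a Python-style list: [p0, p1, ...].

Answer: [18, 14, 22, 24, 28, 24, 26, 30]

Derivation:
Change: A[1] 19 -> -4, delta = -23
P[k] for k < 1: unchanged (A[1] not included)
P[k] for k >= 1: shift by delta = -23
  P[0] = 18 + 0 = 18
  P[1] = 37 + -23 = 14
  P[2] = 45 + -23 = 22
  P[3] = 47 + -23 = 24
  P[4] = 51 + -23 = 28
  P[5] = 47 + -23 = 24
  P[6] = 49 + -23 = 26
  P[7] = 53 + -23 = 30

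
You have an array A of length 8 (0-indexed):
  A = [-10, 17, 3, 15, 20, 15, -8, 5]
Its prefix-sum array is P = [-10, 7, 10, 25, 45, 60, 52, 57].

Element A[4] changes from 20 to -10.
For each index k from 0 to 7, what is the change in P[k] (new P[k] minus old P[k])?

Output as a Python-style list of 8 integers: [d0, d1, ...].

Answer: [0, 0, 0, 0, -30, -30, -30, -30]

Derivation:
Element change: A[4] 20 -> -10, delta = -30
For k < 4: P[k] unchanged, delta_P[k] = 0
For k >= 4: P[k] shifts by exactly -30
Delta array: [0, 0, 0, 0, -30, -30, -30, -30]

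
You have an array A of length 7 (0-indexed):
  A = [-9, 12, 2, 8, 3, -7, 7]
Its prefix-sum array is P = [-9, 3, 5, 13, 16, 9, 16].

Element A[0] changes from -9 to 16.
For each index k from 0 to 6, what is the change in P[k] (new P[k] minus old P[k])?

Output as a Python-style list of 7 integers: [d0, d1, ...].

Element change: A[0] -9 -> 16, delta = 25
For k < 0: P[k] unchanged, delta_P[k] = 0
For k >= 0: P[k] shifts by exactly 25
Delta array: [25, 25, 25, 25, 25, 25, 25]

Answer: [25, 25, 25, 25, 25, 25, 25]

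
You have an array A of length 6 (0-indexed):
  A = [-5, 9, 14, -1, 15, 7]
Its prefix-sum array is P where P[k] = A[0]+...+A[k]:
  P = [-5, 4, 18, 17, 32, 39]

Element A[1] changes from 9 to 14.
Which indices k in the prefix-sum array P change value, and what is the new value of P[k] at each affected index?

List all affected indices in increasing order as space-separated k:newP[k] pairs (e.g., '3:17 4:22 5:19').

Answer: 1:9 2:23 3:22 4:37 5:44

Derivation:
P[k] = A[0] + ... + A[k]
P[k] includes A[1] iff k >= 1
Affected indices: 1, 2, ..., 5; delta = 5
  P[1]: 4 + 5 = 9
  P[2]: 18 + 5 = 23
  P[3]: 17 + 5 = 22
  P[4]: 32 + 5 = 37
  P[5]: 39 + 5 = 44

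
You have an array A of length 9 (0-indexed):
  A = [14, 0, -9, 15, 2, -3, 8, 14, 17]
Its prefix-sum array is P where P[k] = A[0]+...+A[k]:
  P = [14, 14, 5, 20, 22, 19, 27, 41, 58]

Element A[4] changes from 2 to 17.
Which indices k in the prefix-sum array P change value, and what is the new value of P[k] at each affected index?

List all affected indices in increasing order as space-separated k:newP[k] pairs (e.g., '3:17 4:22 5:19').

P[k] = A[0] + ... + A[k]
P[k] includes A[4] iff k >= 4
Affected indices: 4, 5, ..., 8; delta = 15
  P[4]: 22 + 15 = 37
  P[5]: 19 + 15 = 34
  P[6]: 27 + 15 = 42
  P[7]: 41 + 15 = 56
  P[8]: 58 + 15 = 73

Answer: 4:37 5:34 6:42 7:56 8:73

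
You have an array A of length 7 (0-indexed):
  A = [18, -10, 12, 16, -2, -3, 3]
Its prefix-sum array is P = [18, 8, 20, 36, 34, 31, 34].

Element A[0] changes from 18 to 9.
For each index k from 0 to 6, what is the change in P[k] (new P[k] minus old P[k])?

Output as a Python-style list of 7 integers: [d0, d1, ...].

Element change: A[0] 18 -> 9, delta = -9
For k < 0: P[k] unchanged, delta_P[k] = 0
For k >= 0: P[k] shifts by exactly -9
Delta array: [-9, -9, -9, -9, -9, -9, -9]

Answer: [-9, -9, -9, -9, -9, -9, -9]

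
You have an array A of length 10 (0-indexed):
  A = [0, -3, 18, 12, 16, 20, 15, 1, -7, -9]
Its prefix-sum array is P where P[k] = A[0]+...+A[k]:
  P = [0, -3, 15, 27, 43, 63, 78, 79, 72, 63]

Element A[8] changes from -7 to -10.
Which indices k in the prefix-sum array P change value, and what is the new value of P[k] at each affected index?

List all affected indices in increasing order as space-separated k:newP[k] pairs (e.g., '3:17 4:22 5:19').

Answer: 8:69 9:60

Derivation:
P[k] = A[0] + ... + A[k]
P[k] includes A[8] iff k >= 8
Affected indices: 8, 9, ..., 9; delta = -3
  P[8]: 72 + -3 = 69
  P[9]: 63 + -3 = 60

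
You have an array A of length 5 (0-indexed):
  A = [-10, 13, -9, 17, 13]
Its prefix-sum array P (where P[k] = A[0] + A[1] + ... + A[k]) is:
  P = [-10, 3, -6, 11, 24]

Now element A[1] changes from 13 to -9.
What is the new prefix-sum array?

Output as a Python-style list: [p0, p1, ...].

Answer: [-10, -19, -28, -11, 2]

Derivation:
Change: A[1] 13 -> -9, delta = -22
P[k] for k < 1: unchanged (A[1] not included)
P[k] for k >= 1: shift by delta = -22
  P[0] = -10 + 0 = -10
  P[1] = 3 + -22 = -19
  P[2] = -6 + -22 = -28
  P[3] = 11 + -22 = -11
  P[4] = 24 + -22 = 2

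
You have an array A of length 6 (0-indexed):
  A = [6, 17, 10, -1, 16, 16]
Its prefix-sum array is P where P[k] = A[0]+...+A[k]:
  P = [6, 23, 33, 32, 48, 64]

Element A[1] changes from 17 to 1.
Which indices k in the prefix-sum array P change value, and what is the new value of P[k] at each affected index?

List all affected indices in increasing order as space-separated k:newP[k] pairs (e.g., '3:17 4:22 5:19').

Answer: 1:7 2:17 3:16 4:32 5:48

Derivation:
P[k] = A[0] + ... + A[k]
P[k] includes A[1] iff k >= 1
Affected indices: 1, 2, ..., 5; delta = -16
  P[1]: 23 + -16 = 7
  P[2]: 33 + -16 = 17
  P[3]: 32 + -16 = 16
  P[4]: 48 + -16 = 32
  P[5]: 64 + -16 = 48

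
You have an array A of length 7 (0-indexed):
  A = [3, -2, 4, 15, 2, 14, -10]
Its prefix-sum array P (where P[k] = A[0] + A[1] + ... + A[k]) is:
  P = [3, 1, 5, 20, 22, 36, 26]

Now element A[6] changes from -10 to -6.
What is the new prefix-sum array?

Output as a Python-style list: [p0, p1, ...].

Change: A[6] -10 -> -6, delta = 4
P[k] for k < 6: unchanged (A[6] not included)
P[k] for k >= 6: shift by delta = 4
  P[0] = 3 + 0 = 3
  P[1] = 1 + 0 = 1
  P[2] = 5 + 0 = 5
  P[3] = 20 + 0 = 20
  P[4] = 22 + 0 = 22
  P[5] = 36 + 0 = 36
  P[6] = 26 + 4 = 30

Answer: [3, 1, 5, 20, 22, 36, 30]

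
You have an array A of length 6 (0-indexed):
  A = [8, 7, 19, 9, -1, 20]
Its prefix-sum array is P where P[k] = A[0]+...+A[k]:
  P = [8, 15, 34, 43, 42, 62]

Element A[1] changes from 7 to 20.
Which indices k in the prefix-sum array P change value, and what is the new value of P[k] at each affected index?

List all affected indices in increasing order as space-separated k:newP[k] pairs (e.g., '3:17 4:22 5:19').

P[k] = A[0] + ... + A[k]
P[k] includes A[1] iff k >= 1
Affected indices: 1, 2, ..., 5; delta = 13
  P[1]: 15 + 13 = 28
  P[2]: 34 + 13 = 47
  P[3]: 43 + 13 = 56
  P[4]: 42 + 13 = 55
  P[5]: 62 + 13 = 75

Answer: 1:28 2:47 3:56 4:55 5:75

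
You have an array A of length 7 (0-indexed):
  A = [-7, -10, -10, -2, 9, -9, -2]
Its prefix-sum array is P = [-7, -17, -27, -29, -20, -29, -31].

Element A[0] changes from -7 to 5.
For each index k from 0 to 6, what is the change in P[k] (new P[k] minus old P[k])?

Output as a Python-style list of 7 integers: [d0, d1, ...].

Answer: [12, 12, 12, 12, 12, 12, 12]

Derivation:
Element change: A[0] -7 -> 5, delta = 12
For k < 0: P[k] unchanged, delta_P[k] = 0
For k >= 0: P[k] shifts by exactly 12
Delta array: [12, 12, 12, 12, 12, 12, 12]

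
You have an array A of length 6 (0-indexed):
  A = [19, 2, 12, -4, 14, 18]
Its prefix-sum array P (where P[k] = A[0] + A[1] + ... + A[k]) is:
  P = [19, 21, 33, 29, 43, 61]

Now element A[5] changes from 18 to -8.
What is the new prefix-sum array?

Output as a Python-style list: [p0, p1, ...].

Change: A[5] 18 -> -8, delta = -26
P[k] for k < 5: unchanged (A[5] not included)
P[k] for k >= 5: shift by delta = -26
  P[0] = 19 + 0 = 19
  P[1] = 21 + 0 = 21
  P[2] = 33 + 0 = 33
  P[3] = 29 + 0 = 29
  P[4] = 43 + 0 = 43
  P[5] = 61 + -26 = 35

Answer: [19, 21, 33, 29, 43, 35]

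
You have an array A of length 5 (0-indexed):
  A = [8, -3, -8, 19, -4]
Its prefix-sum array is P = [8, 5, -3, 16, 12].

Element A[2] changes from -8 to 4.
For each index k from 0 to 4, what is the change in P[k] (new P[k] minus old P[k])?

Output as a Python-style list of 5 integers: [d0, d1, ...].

Answer: [0, 0, 12, 12, 12]

Derivation:
Element change: A[2] -8 -> 4, delta = 12
For k < 2: P[k] unchanged, delta_P[k] = 0
For k >= 2: P[k] shifts by exactly 12
Delta array: [0, 0, 12, 12, 12]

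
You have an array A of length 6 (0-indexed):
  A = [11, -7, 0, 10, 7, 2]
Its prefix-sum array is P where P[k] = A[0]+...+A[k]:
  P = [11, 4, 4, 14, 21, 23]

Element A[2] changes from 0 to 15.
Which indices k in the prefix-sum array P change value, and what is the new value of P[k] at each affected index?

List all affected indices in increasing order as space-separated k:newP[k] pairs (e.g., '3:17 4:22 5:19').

P[k] = A[0] + ... + A[k]
P[k] includes A[2] iff k >= 2
Affected indices: 2, 3, ..., 5; delta = 15
  P[2]: 4 + 15 = 19
  P[3]: 14 + 15 = 29
  P[4]: 21 + 15 = 36
  P[5]: 23 + 15 = 38

Answer: 2:19 3:29 4:36 5:38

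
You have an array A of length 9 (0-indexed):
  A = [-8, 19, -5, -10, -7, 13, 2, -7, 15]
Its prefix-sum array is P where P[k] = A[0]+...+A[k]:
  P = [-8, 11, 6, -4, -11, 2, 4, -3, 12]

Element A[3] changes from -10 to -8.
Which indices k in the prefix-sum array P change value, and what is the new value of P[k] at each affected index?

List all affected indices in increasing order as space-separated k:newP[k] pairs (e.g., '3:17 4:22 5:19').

P[k] = A[0] + ... + A[k]
P[k] includes A[3] iff k >= 3
Affected indices: 3, 4, ..., 8; delta = 2
  P[3]: -4 + 2 = -2
  P[4]: -11 + 2 = -9
  P[5]: 2 + 2 = 4
  P[6]: 4 + 2 = 6
  P[7]: -3 + 2 = -1
  P[8]: 12 + 2 = 14

Answer: 3:-2 4:-9 5:4 6:6 7:-1 8:14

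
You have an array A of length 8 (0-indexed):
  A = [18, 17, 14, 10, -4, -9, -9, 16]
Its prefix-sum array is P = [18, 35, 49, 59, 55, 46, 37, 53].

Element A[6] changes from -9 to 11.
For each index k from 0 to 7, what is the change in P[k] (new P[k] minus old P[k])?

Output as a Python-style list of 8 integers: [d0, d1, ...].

Answer: [0, 0, 0, 0, 0, 0, 20, 20]

Derivation:
Element change: A[6] -9 -> 11, delta = 20
For k < 6: P[k] unchanged, delta_P[k] = 0
For k >= 6: P[k] shifts by exactly 20
Delta array: [0, 0, 0, 0, 0, 0, 20, 20]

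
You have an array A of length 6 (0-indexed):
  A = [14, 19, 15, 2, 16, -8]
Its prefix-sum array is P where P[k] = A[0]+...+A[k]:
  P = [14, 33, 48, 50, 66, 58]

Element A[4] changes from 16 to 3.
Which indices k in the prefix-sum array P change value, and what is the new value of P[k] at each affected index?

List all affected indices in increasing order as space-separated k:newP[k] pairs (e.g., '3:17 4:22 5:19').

Answer: 4:53 5:45

Derivation:
P[k] = A[0] + ... + A[k]
P[k] includes A[4] iff k >= 4
Affected indices: 4, 5, ..., 5; delta = -13
  P[4]: 66 + -13 = 53
  P[5]: 58 + -13 = 45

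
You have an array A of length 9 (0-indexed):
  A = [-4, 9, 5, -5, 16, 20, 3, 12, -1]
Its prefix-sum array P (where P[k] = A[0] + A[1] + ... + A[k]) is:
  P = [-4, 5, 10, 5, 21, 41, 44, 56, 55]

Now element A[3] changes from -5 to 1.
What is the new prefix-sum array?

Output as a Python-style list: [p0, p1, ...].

Answer: [-4, 5, 10, 11, 27, 47, 50, 62, 61]

Derivation:
Change: A[3] -5 -> 1, delta = 6
P[k] for k < 3: unchanged (A[3] not included)
P[k] for k >= 3: shift by delta = 6
  P[0] = -4 + 0 = -4
  P[1] = 5 + 0 = 5
  P[2] = 10 + 0 = 10
  P[3] = 5 + 6 = 11
  P[4] = 21 + 6 = 27
  P[5] = 41 + 6 = 47
  P[6] = 44 + 6 = 50
  P[7] = 56 + 6 = 62
  P[8] = 55 + 6 = 61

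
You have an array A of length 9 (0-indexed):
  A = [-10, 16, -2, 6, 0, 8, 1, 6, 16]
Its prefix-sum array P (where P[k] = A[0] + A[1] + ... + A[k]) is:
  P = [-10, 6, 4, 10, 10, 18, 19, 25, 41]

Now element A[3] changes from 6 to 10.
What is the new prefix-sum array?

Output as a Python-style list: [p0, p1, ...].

Answer: [-10, 6, 4, 14, 14, 22, 23, 29, 45]

Derivation:
Change: A[3] 6 -> 10, delta = 4
P[k] for k < 3: unchanged (A[3] not included)
P[k] for k >= 3: shift by delta = 4
  P[0] = -10 + 0 = -10
  P[1] = 6 + 0 = 6
  P[2] = 4 + 0 = 4
  P[3] = 10 + 4 = 14
  P[4] = 10 + 4 = 14
  P[5] = 18 + 4 = 22
  P[6] = 19 + 4 = 23
  P[7] = 25 + 4 = 29
  P[8] = 41 + 4 = 45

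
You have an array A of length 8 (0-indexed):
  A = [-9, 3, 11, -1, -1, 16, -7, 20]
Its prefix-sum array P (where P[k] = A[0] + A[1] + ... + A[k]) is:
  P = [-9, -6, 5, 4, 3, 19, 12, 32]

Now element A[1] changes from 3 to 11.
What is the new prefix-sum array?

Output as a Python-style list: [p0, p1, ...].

Change: A[1] 3 -> 11, delta = 8
P[k] for k < 1: unchanged (A[1] not included)
P[k] for k >= 1: shift by delta = 8
  P[0] = -9 + 0 = -9
  P[1] = -6 + 8 = 2
  P[2] = 5 + 8 = 13
  P[3] = 4 + 8 = 12
  P[4] = 3 + 8 = 11
  P[5] = 19 + 8 = 27
  P[6] = 12 + 8 = 20
  P[7] = 32 + 8 = 40

Answer: [-9, 2, 13, 12, 11, 27, 20, 40]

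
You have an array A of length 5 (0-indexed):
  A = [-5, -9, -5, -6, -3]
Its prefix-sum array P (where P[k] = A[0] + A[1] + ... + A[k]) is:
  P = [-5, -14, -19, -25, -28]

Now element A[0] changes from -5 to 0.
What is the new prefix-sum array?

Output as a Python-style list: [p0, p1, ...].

Change: A[0] -5 -> 0, delta = 5
P[k] for k < 0: unchanged (A[0] not included)
P[k] for k >= 0: shift by delta = 5
  P[0] = -5 + 5 = 0
  P[1] = -14 + 5 = -9
  P[2] = -19 + 5 = -14
  P[3] = -25 + 5 = -20
  P[4] = -28 + 5 = -23

Answer: [0, -9, -14, -20, -23]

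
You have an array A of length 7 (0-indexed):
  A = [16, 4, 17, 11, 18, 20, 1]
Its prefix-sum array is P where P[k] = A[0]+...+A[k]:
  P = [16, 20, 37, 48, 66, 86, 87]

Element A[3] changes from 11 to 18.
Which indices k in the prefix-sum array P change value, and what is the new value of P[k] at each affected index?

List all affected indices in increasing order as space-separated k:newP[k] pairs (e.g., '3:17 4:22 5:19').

P[k] = A[0] + ... + A[k]
P[k] includes A[3] iff k >= 3
Affected indices: 3, 4, ..., 6; delta = 7
  P[3]: 48 + 7 = 55
  P[4]: 66 + 7 = 73
  P[5]: 86 + 7 = 93
  P[6]: 87 + 7 = 94

Answer: 3:55 4:73 5:93 6:94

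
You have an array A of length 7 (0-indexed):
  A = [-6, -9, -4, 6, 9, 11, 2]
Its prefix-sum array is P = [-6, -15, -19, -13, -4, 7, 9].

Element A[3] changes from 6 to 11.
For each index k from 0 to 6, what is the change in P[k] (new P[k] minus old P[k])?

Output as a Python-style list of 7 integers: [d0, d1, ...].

Answer: [0, 0, 0, 5, 5, 5, 5]

Derivation:
Element change: A[3] 6 -> 11, delta = 5
For k < 3: P[k] unchanged, delta_P[k] = 0
For k >= 3: P[k] shifts by exactly 5
Delta array: [0, 0, 0, 5, 5, 5, 5]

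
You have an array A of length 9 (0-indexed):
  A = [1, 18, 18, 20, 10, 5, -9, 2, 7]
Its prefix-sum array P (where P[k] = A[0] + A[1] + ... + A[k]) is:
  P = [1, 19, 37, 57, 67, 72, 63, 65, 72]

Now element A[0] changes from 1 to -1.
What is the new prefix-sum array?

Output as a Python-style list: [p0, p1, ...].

Change: A[0] 1 -> -1, delta = -2
P[k] for k < 0: unchanged (A[0] not included)
P[k] for k >= 0: shift by delta = -2
  P[0] = 1 + -2 = -1
  P[1] = 19 + -2 = 17
  P[2] = 37 + -2 = 35
  P[3] = 57 + -2 = 55
  P[4] = 67 + -2 = 65
  P[5] = 72 + -2 = 70
  P[6] = 63 + -2 = 61
  P[7] = 65 + -2 = 63
  P[8] = 72 + -2 = 70

Answer: [-1, 17, 35, 55, 65, 70, 61, 63, 70]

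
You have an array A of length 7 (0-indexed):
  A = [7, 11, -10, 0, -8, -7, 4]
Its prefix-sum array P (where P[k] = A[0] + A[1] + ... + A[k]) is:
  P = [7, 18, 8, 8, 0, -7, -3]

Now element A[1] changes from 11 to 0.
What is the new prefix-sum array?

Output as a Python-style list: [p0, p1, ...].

Change: A[1] 11 -> 0, delta = -11
P[k] for k < 1: unchanged (A[1] not included)
P[k] for k >= 1: shift by delta = -11
  P[0] = 7 + 0 = 7
  P[1] = 18 + -11 = 7
  P[2] = 8 + -11 = -3
  P[3] = 8 + -11 = -3
  P[4] = 0 + -11 = -11
  P[5] = -7 + -11 = -18
  P[6] = -3 + -11 = -14

Answer: [7, 7, -3, -3, -11, -18, -14]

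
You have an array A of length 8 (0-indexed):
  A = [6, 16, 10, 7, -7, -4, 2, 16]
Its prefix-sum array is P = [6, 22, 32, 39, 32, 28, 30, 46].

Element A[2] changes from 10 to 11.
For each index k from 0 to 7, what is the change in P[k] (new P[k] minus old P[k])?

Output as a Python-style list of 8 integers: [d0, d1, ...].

Element change: A[2] 10 -> 11, delta = 1
For k < 2: P[k] unchanged, delta_P[k] = 0
For k >= 2: P[k] shifts by exactly 1
Delta array: [0, 0, 1, 1, 1, 1, 1, 1]

Answer: [0, 0, 1, 1, 1, 1, 1, 1]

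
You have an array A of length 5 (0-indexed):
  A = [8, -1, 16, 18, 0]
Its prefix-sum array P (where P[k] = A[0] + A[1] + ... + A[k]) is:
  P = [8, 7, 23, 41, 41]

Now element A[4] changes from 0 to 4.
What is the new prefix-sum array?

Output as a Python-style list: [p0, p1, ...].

Change: A[4] 0 -> 4, delta = 4
P[k] for k < 4: unchanged (A[4] not included)
P[k] for k >= 4: shift by delta = 4
  P[0] = 8 + 0 = 8
  P[1] = 7 + 0 = 7
  P[2] = 23 + 0 = 23
  P[3] = 41 + 0 = 41
  P[4] = 41 + 4 = 45

Answer: [8, 7, 23, 41, 45]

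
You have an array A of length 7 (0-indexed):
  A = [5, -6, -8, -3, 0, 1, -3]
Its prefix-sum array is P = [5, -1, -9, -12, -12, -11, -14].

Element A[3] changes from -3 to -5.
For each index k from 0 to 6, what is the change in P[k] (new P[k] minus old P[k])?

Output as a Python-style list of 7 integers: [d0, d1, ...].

Answer: [0, 0, 0, -2, -2, -2, -2]

Derivation:
Element change: A[3] -3 -> -5, delta = -2
For k < 3: P[k] unchanged, delta_P[k] = 0
For k >= 3: P[k] shifts by exactly -2
Delta array: [0, 0, 0, -2, -2, -2, -2]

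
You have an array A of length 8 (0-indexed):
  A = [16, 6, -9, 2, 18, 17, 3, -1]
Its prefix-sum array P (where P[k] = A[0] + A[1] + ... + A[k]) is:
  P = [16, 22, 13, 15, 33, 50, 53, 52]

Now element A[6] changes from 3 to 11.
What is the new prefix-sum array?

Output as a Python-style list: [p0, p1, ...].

Answer: [16, 22, 13, 15, 33, 50, 61, 60]

Derivation:
Change: A[6] 3 -> 11, delta = 8
P[k] for k < 6: unchanged (A[6] not included)
P[k] for k >= 6: shift by delta = 8
  P[0] = 16 + 0 = 16
  P[1] = 22 + 0 = 22
  P[2] = 13 + 0 = 13
  P[3] = 15 + 0 = 15
  P[4] = 33 + 0 = 33
  P[5] = 50 + 0 = 50
  P[6] = 53 + 8 = 61
  P[7] = 52 + 8 = 60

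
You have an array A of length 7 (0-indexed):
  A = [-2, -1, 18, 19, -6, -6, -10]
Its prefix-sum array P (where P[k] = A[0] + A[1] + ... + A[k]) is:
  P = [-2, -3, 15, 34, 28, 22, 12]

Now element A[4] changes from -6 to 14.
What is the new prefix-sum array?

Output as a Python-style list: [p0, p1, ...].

Change: A[4] -6 -> 14, delta = 20
P[k] for k < 4: unchanged (A[4] not included)
P[k] for k >= 4: shift by delta = 20
  P[0] = -2 + 0 = -2
  P[1] = -3 + 0 = -3
  P[2] = 15 + 0 = 15
  P[3] = 34 + 0 = 34
  P[4] = 28 + 20 = 48
  P[5] = 22 + 20 = 42
  P[6] = 12 + 20 = 32

Answer: [-2, -3, 15, 34, 48, 42, 32]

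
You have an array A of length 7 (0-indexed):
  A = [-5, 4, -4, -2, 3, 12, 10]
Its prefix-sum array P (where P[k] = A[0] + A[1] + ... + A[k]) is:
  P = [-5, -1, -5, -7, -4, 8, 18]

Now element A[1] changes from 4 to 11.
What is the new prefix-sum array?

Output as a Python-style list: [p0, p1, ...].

Change: A[1] 4 -> 11, delta = 7
P[k] for k < 1: unchanged (A[1] not included)
P[k] for k >= 1: shift by delta = 7
  P[0] = -5 + 0 = -5
  P[1] = -1 + 7 = 6
  P[2] = -5 + 7 = 2
  P[3] = -7 + 7 = 0
  P[4] = -4 + 7 = 3
  P[5] = 8 + 7 = 15
  P[6] = 18 + 7 = 25

Answer: [-5, 6, 2, 0, 3, 15, 25]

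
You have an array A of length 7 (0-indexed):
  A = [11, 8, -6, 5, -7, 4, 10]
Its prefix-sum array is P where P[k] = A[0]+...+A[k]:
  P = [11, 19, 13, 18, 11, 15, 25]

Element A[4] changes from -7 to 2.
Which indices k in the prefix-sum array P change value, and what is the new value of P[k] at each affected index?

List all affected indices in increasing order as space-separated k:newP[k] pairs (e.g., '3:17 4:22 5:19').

Answer: 4:20 5:24 6:34

Derivation:
P[k] = A[0] + ... + A[k]
P[k] includes A[4] iff k >= 4
Affected indices: 4, 5, ..., 6; delta = 9
  P[4]: 11 + 9 = 20
  P[5]: 15 + 9 = 24
  P[6]: 25 + 9 = 34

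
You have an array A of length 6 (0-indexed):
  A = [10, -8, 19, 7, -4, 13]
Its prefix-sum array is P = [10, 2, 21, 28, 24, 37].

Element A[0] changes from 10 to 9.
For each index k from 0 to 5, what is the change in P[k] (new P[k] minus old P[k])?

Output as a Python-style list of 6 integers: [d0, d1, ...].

Element change: A[0] 10 -> 9, delta = -1
For k < 0: P[k] unchanged, delta_P[k] = 0
For k >= 0: P[k] shifts by exactly -1
Delta array: [-1, -1, -1, -1, -1, -1]

Answer: [-1, -1, -1, -1, -1, -1]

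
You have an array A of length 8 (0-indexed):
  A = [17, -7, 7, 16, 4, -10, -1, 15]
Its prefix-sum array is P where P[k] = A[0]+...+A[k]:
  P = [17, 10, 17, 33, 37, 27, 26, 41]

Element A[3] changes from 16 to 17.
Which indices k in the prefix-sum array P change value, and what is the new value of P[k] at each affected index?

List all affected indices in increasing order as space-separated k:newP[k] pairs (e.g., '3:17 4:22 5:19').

Answer: 3:34 4:38 5:28 6:27 7:42

Derivation:
P[k] = A[0] + ... + A[k]
P[k] includes A[3] iff k >= 3
Affected indices: 3, 4, ..., 7; delta = 1
  P[3]: 33 + 1 = 34
  P[4]: 37 + 1 = 38
  P[5]: 27 + 1 = 28
  P[6]: 26 + 1 = 27
  P[7]: 41 + 1 = 42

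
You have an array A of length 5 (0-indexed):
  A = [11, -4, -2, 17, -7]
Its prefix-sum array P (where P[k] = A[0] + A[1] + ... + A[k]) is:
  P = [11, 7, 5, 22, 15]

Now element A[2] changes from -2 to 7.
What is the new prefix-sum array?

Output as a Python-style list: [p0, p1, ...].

Change: A[2] -2 -> 7, delta = 9
P[k] for k < 2: unchanged (A[2] not included)
P[k] for k >= 2: shift by delta = 9
  P[0] = 11 + 0 = 11
  P[1] = 7 + 0 = 7
  P[2] = 5 + 9 = 14
  P[3] = 22 + 9 = 31
  P[4] = 15 + 9 = 24

Answer: [11, 7, 14, 31, 24]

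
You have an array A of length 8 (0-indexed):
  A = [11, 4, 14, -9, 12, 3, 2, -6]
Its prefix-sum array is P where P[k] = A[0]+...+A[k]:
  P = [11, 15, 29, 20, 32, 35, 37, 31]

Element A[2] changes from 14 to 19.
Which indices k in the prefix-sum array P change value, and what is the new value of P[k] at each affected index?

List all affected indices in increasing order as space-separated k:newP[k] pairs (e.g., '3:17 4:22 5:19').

P[k] = A[0] + ... + A[k]
P[k] includes A[2] iff k >= 2
Affected indices: 2, 3, ..., 7; delta = 5
  P[2]: 29 + 5 = 34
  P[3]: 20 + 5 = 25
  P[4]: 32 + 5 = 37
  P[5]: 35 + 5 = 40
  P[6]: 37 + 5 = 42
  P[7]: 31 + 5 = 36

Answer: 2:34 3:25 4:37 5:40 6:42 7:36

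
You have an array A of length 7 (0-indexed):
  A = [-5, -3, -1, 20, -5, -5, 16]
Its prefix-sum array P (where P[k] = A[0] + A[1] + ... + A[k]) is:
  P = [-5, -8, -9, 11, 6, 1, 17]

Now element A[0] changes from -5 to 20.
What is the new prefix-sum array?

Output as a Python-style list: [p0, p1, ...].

Change: A[0] -5 -> 20, delta = 25
P[k] for k < 0: unchanged (A[0] not included)
P[k] for k >= 0: shift by delta = 25
  P[0] = -5 + 25 = 20
  P[1] = -8 + 25 = 17
  P[2] = -9 + 25 = 16
  P[3] = 11 + 25 = 36
  P[4] = 6 + 25 = 31
  P[5] = 1 + 25 = 26
  P[6] = 17 + 25 = 42

Answer: [20, 17, 16, 36, 31, 26, 42]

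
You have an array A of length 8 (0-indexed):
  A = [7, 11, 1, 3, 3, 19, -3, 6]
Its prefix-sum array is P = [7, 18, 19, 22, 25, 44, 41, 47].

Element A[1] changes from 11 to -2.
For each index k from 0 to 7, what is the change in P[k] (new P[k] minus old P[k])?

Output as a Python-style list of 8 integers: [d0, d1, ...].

Element change: A[1] 11 -> -2, delta = -13
For k < 1: P[k] unchanged, delta_P[k] = 0
For k >= 1: P[k] shifts by exactly -13
Delta array: [0, -13, -13, -13, -13, -13, -13, -13]

Answer: [0, -13, -13, -13, -13, -13, -13, -13]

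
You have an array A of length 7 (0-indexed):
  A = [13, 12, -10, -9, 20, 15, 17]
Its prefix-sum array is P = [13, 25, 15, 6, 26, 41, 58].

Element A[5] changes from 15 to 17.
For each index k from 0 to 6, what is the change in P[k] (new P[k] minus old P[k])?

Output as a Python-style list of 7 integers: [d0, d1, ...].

Element change: A[5] 15 -> 17, delta = 2
For k < 5: P[k] unchanged, delta_P[k] = 0
For k >= 5: P[k] shifts by exactly 2
Delta array: [0, 0, 0, 0, 0, 2, 2]

Answer: [0, 0, 0, 0, 0, 2, 2]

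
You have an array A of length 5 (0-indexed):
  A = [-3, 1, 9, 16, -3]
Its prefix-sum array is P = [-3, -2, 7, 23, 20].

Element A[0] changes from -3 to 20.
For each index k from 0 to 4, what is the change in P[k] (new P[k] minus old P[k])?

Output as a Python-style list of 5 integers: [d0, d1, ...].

Answer: [23, 23, 23, 23, 23]

Derivation:
Element change: A[0] -3 -> 20, delta = 23
For k < 0: P[k] unchanged, delta_P[k] = 0
For k >= 0: P[k] shifts by exactly 23
Delta array: [23, 23, 23, 23, 23]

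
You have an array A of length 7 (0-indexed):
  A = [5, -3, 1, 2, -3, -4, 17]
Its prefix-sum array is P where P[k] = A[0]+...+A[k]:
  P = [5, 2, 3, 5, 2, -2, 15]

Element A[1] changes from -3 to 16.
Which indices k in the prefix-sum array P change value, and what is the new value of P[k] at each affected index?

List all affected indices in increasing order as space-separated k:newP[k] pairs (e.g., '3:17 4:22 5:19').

P[k] = A[0] + ... + A[k]
P[k] includes A[1] iff k >= 1
Affected indices: 1, 2, ..., 6; delta = 19
  P[1]: 2 + 19 = 21
  P[2]: 3 + 19 = 22
  P[3]: 5 + 19 = 24
  P[4]: 2 + 19 = 21
  P[5]: -2 + 19 = 17
  P[6]: 15 + 19 = 34

Answer: 1:21 2:22 3:24 4:21 5:17 6:34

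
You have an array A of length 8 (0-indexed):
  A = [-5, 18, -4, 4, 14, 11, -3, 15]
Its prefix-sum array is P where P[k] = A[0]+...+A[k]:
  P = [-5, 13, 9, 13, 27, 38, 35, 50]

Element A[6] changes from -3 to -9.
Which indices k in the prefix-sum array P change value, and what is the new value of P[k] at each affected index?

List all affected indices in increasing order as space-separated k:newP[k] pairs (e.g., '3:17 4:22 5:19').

P[k] = A[0] + ... + A[k]
P[k] includes A[6] iff k >= 6
Affected indices: 6, 7, ..., 7; delta = -6
  P[6]: 35 + -6 = 29
  P[7]: 50 + -6 = 44

Answer: 6:29 7:44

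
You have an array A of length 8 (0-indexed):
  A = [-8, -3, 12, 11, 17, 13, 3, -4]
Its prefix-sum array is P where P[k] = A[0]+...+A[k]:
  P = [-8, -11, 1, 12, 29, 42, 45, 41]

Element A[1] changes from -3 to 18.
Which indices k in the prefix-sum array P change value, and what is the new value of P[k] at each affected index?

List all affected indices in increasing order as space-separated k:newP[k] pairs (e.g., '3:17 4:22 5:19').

Answer: 1:10 2:22 3:33 4:50 5:63 6:66 7:62

Derivation:
P[k] = A[0] + ... + A[k]
P[k] includes A[1] iff k >= 1
Affected indices: 1, 2, ..., 7; delta = 21
  P[1]: -11 + 21 = 10
  P[2]: 1 + 21 = 22
  P[3]: 12 + 21 = 33
  P[4]: 29 + 21 = 50
  P[5]: 42 + 21 = 63
  P[6]: 45 + 21 = 66
  P[7]: 41 + 21 = 62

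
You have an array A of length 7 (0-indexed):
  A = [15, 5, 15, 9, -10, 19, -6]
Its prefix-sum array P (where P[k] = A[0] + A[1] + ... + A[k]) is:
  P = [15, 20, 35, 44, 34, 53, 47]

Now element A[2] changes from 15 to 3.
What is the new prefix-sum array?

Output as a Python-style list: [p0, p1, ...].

Answer: [15, 20, 23, 32, 22, 41, 35]

Derivation:
Change: A[2] 15 -> 3, delta = -12
P[k] for k < 2: unchanged (A[2] not included)
P[k] for k >= 2: shift by delta = -12
  P[0] = 15 + 0 = 15
  P[1] = 20 + 0 = 20
  P[2] = 35 + -12 = 23
  P[3] = 44 + -12 = 32
  P[4] = 34 + -12 = 22
  P[5] = 53 + -12 = 41
  P[6] = 47 + -12 = 35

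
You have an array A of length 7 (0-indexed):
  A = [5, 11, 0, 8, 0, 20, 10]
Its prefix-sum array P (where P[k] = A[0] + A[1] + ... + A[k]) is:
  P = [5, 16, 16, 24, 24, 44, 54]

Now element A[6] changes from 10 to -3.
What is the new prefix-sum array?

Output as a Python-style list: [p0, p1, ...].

Answer: [5, 16, 16, 24, 24, 44, 41]

Derivation:
Change: A[6] 10 -> -3, delta = -13
P[k] for k < 6: unchanged (A[6] not included)
P[k] for k >= 6: shift by delta = -13
  P[0] = 5 + 0 = 5
  P[1] = 16 + 0 = 16
  P[2] = 16 + 0 = 16
  P[3] = 24 + 0 = 24
  P[4] = 24 + 0 = 24
  P[5] = 44 + 0 = 44
  P[6] = 54 + -13 = 41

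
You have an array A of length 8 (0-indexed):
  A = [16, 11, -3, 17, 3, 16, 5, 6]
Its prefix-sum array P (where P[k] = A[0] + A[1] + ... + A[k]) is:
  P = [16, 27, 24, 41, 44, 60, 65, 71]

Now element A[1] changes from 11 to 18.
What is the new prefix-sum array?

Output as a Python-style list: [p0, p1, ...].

Answer: [16, 34, 31, 48, 51, 67, 72, 78]

Derivation:
Change: A[1] 11 -> 18, delta = 7
P[k] for k < 1: unchanged (A[1] not included)
P[k] for k >= 1: shift by delta = 7
  P[0] = 16 + 0 = 16
  P[1] = 27 + 7 = 34
  P[2] = 24 + 7 = 31
  P[3] = 41 + 7 = 48
  P[4] = 44 + 7 = 51
  P[5] = 60 + 7 = 67
  P[6] = 65 + 7 = 72
  P[7] = 71 + 7 = 78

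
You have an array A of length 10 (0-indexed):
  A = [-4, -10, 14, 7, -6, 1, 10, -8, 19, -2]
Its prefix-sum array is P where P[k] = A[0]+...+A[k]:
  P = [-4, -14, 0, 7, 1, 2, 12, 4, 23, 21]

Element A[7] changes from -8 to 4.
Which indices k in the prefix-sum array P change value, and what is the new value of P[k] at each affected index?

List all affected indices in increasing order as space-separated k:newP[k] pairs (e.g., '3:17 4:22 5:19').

P[k] = A[0] + ... + A[k]
P[k] includes A[7] iff k >= 7
Affected indices: 7, 8, ..., 9; delta = 12
  P[7]: 4 + 12 = 16
  P[8]: 23 + 12 = 35
  P[9]: 21 + 12 = 33

Answer: 7:16 8:35 9:33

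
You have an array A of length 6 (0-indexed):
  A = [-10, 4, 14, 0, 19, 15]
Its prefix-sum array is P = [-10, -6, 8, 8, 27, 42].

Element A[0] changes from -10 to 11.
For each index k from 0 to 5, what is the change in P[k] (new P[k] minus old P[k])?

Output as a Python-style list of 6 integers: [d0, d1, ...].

Element change: A[0] -10 -> 11, delta = 21
For k < 0: P[k] unchanged, delta_P[k] = 0
For k >= 0: P[k] shifts by exactly 21
Delta array: [21, 21, 21, 21, 21, 21]

Answer: [21, 21, 21, 21, 21, 21]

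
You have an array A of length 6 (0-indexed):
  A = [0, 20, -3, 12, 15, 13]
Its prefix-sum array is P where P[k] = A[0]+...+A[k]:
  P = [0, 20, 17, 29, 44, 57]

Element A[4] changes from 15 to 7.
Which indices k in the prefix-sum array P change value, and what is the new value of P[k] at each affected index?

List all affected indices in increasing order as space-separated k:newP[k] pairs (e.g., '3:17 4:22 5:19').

Answer: 4:36 5:49

Derivation:
P[k] = A[0] + ... + A[k]
P[k] includes A[4] iff k >= 4
Affected indices: 4, 5, ..., 5; delta = -8
  P[4]: 44 + -8 = 36
  P[5]: 57 + -8 = 49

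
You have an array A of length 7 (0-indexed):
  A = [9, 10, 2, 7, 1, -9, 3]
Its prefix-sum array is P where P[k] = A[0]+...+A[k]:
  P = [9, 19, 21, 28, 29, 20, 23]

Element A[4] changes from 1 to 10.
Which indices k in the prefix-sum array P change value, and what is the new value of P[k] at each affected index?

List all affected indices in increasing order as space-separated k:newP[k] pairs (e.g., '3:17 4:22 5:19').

Answer: 4:38 5:29 6:32

Derivation:
P[k] = A[0] + ... + A[k]
P[k] includes A[4] iff k >= 4
Affected indices: 4, 5, ..., 6; delta = 9
  P[4]: 29 + 9 = 38
  P[5]: 20 + 9 = 29
  P[6]: 23 + 9 = 32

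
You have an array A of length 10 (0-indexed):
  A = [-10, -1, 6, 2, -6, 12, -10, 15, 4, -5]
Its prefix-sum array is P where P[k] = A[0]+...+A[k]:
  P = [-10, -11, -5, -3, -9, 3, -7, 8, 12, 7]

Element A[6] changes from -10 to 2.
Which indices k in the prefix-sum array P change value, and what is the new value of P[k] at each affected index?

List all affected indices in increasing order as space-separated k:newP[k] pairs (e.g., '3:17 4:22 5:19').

P[k] = A[0] + ... + A[k]
P[k] includes A[6] iff k >= 6
Affected indices: 6, 7, ..., 9; delta = 12
  P[6]: -7 + 12 = 5
  P[7]: 8 + 12 = 20
  P[8]: 12 + 12 = 24
  P[9]: 7 + 12 = 19

Answer: 6:5 7:20 8:24 9:19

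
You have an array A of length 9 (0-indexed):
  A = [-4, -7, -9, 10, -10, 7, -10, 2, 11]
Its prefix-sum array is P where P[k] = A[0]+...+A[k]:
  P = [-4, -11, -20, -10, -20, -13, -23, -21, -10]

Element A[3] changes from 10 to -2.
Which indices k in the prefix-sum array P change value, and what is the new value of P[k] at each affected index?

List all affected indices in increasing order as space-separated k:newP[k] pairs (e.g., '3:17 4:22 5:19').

P[k] = A[0] + ... + A[k]
P[k] includes A[3] iff k >= 3
Affected indices: 3, 4, ..., 8; delta = -12
  P[3]: -10 + -12 = -22
  P[4]: -20 + -12 = -32
  P[5]: -13 + -12 = -25
  P[6]: -23 + -12 = -35
  P[7]: -21 + -12 = -33
  P[8]: -10 + -12 = -22

Answer: 3:-22 4:-32 5:-25 6:-35 7:-33 8:-22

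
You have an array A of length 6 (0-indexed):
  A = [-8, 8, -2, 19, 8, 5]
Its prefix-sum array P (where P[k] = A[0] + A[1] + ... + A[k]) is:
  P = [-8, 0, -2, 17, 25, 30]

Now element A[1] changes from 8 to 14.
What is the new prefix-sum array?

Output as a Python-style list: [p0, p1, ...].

Answer: [-8, 6, 4, 23, 31, 36]

Derivation:
Change: A[1] 8 -> 14, delta = 6
P[k] for k < 1: unchanged (A[1] not included)
P[k] for k >= 1: shift by delta = 6
  P[0] = -8 + 0 = -8
  P[1] = 0 + 6 = 6
  P[2] = -2 + 6 = 4
  P[3] = 17 + 6 = 23
  P[4] = 25 + 6 = 31
  P[5] = 30 + 6 = 36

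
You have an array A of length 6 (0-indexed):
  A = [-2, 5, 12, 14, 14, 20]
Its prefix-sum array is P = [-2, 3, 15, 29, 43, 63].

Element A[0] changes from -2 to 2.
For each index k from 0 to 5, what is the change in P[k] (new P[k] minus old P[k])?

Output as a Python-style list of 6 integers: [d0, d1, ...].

Answer: [4, 4, 4, 4, 4, 4]

Derivation:
Element change: A[0] -2 -> 2, delta = 4
For k < 0: P[k] unchanged, delta_P[k] = 0
For k >= 0: P[k] shifts by exactly 4
Delta array: [4, 4, 4, 4, 4, 4]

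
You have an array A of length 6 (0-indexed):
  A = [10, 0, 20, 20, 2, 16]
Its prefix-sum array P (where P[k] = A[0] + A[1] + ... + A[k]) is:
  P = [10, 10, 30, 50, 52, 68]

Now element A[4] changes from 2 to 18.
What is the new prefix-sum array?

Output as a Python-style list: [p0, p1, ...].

Change: A[4] 2 -> 18, delta = 16
P[k] for k < 4: unchanged (A[4] not included)
P[k] for k >= 4: shift by delta = 16
  P[0] = 10 + 0 = 10
  P[1] = 10 + 0 = 10
  P[2] = 30 + 0 = 30
  P[3] = 50 + 0 = 50
  P[4] = 52 + 16 = 68
  P[5] = 68 + 16 = 84

Answer: [10, 10, 30, 50, 68, 84]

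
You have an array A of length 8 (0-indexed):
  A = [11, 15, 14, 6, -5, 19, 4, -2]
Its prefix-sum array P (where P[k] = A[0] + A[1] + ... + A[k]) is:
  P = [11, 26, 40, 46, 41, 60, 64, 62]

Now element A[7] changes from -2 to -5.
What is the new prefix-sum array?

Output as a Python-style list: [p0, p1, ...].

Change: A[7] -2 -> -5, delta = -3
P[k] for k < 7: unchanged (A[7] not included)
P[k] for k >= 7: shift by delta = -3
  P[0] = 11 + 0 = 11
  P[1] = 26 + 0 = 26
  P[2] = 40 + 0 = 40
  P[3] = 46 + 0 = 46
  P[4] = 41 + 0 = 41
  P[5] = 60 + 0 = 60
  P[6] = 64 + 0 = 64
  P[7] = 62 + -3 = 59

Answer: [11, 26, 40, 46, 41, 60, 64, 59]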